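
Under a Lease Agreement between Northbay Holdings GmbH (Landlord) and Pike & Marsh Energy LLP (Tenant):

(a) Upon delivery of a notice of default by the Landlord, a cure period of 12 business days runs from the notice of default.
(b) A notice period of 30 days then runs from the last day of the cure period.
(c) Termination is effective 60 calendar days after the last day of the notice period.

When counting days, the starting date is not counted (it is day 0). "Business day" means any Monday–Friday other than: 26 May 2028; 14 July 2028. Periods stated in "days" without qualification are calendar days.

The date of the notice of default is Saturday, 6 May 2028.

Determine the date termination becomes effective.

The last day of the cure period: counting 12 business days from Saturday, 6 May 2028 (May 8, May 9, May 10, May 11, …, May 19, May 22, May 23, skipping weekends) reaches Tuesday, 23 May 2028.
The last day of the notice period: 23 May 2028 + 30 days = 22 June 2028.
Adding 60 calendar days to 22 June 2028 gives 21 August 2028, which is the date termination becomes effective.

21 August 2028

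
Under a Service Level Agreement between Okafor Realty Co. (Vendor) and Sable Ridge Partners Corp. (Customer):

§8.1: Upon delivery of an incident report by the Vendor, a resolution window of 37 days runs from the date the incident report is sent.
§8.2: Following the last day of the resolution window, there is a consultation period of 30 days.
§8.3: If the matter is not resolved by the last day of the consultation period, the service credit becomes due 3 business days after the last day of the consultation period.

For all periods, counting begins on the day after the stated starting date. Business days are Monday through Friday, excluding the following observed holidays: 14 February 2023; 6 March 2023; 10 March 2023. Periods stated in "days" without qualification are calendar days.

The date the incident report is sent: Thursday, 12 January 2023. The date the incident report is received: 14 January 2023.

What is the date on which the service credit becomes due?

The last day of the resolution window: 37 calendar days after 12 January 2023 is 18 February 2023.
The last day of the consultation period: 30 calendar days after 18 February 2023 is 20 March 2023.
The date on which the service credit becomes due: counting 3 business days from Monday, 20 March 2023 (Mar 21, Mar 22, Mar 23, skipping weekends) reaches Thursday, 23 March 2023.

23 March 2023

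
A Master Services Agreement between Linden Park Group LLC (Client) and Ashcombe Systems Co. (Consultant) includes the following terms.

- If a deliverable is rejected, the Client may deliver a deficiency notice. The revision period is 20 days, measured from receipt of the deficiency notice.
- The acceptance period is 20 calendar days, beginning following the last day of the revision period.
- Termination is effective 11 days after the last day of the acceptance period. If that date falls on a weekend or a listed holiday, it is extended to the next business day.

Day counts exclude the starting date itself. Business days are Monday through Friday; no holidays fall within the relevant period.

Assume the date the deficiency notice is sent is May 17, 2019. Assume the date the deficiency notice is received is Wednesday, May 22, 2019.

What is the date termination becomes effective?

July 12, 2019

The last day of the revision period: 20 calendar days after May 22, 2019 is June 11, 2019.
The last day of the acceptance period: June 11, 2019 + 20 days = July 1, 2019.
The date termination becomes effective: July 1, 2019 + 11 days = July 12, 2019. July 12, 2019 is a Friday, so no roll-forward applies.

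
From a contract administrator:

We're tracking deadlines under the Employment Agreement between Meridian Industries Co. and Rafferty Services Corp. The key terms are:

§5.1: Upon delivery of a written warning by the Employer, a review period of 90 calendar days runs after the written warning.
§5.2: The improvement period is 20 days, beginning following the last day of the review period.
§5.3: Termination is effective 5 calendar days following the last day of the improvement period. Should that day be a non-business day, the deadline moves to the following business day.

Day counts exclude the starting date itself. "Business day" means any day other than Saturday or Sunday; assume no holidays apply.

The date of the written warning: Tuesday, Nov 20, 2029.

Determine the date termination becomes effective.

The last day of the review period: 90 calendar days after Nov 20, 2029 is Feb 18, 2030.
The last day of the improvement period: Feb 18, 2030 + 20 days = Mar 10, 2030.
Adding 5 calendar days to Mar 10, 2030 gives Mar 15, 2030, which is the date termination becomes effective. Mar 15, 2030 is a Friday, so no roll-forward applies.

Mar 15, 2030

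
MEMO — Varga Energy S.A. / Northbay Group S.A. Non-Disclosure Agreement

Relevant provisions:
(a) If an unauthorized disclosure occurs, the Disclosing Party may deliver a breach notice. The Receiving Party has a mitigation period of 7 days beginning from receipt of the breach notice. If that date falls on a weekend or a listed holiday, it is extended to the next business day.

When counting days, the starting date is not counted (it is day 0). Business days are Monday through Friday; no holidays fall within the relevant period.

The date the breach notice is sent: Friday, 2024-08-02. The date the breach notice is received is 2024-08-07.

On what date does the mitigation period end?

2024-08-14

Adding 7 calendar days to 2024-08-07 gives 2024-08-14, which is the last day of the mitigation period. 2024-08-14 is a Wednesday, so no roll-forward applies.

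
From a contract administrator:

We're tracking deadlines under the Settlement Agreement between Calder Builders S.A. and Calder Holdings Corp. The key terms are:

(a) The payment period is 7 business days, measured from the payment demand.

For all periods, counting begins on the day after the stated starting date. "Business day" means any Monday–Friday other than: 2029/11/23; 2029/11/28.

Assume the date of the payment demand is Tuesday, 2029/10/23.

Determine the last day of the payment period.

2029/11/01

From Tuesday, 2029/10/23, 7 business days (Oct 24, Oct 25, Oct 26, Oct 29, Oct 30, Oct 31, Nov 1, skipping weekends) brings us to Thursday, 2029/11/01, which is the last day of the payment period.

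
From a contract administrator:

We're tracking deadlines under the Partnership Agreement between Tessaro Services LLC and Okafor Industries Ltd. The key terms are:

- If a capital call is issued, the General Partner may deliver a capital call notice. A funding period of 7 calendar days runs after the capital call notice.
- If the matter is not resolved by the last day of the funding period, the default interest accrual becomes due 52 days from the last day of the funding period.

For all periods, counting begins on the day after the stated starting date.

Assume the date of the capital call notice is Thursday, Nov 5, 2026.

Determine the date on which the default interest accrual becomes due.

The last day of the funding period: Nov 5, 2026 + 7 days = Nov 12, 2026.
Adding 52 calendar days to Nov 12, 2026 gives Jan 3, 2027, which is the date on which the default interest accrual becomes due.

Jan 3, 2027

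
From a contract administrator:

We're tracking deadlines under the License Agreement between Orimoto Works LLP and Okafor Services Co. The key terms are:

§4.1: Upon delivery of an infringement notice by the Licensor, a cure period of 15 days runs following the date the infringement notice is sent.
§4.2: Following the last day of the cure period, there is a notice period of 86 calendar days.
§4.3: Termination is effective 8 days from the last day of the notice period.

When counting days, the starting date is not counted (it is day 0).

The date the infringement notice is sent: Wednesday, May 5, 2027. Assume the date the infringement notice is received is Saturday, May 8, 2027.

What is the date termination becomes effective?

August 22, 2027

Adding 15 calendar days to May 5, 2027 gives May 20, 2027, which is the last day of the cure period.
The last day of the notice period: 86 calendar days after May 20, 2027 is August 14, 2027.
The date termination becomes effective: 8 calendar days after August 14, 2027 is August 22, 2027.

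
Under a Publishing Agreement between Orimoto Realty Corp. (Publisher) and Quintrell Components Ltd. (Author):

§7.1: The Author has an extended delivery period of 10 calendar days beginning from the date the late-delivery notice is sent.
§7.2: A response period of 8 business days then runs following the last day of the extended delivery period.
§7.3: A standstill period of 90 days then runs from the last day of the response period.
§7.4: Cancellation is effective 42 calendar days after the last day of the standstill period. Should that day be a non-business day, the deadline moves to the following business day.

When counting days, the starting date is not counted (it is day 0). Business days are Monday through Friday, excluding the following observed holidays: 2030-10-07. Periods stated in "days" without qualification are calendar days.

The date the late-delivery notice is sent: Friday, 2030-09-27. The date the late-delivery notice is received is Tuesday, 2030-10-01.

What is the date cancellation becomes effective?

The last day of the extended delivery period: 10 calendar days after 2030-09-27 is 2030-10-07.
The last day of the response period: counting 8 business days from Monday, 2030-10-07 (Oct 8, Oct 9, Oct 10, Oct 11, Oct 14, Oct 15, Oct 16, Oct 17, skipping weekends) reaches Thursday, 2030-10-17.
The last day of the standstill period: 90 calendar days after 2030-10-17 is 2031-01-15.
The date cancellation becomes effective: 2031-01-15 + 42 days = 2031-02-26. 2031-02-26 is a Wednesday and is not a listed holiday, so no roll-forward applies.

2031-02-26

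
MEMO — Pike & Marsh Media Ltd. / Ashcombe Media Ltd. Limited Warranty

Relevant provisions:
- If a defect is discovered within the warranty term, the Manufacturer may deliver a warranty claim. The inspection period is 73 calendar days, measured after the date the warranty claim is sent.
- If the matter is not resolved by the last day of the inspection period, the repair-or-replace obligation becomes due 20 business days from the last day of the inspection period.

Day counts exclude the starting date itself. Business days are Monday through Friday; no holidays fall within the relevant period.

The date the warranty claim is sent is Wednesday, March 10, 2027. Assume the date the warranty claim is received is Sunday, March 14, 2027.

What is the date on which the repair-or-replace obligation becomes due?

June 18, 2027

Adding 73 calendar days to March 10, 2027 gives May 22, 2027, which is the last day of the inspection period.
The date on which the repair-or-replace obligation becomes due: counting 20 business days from Saturday, May 22, 2027 (May 24, May 25, May 26, May 27, …, Jun 16, Jun 17, Jun 18, skipping weekends) reaches Friday, June 18, 2027.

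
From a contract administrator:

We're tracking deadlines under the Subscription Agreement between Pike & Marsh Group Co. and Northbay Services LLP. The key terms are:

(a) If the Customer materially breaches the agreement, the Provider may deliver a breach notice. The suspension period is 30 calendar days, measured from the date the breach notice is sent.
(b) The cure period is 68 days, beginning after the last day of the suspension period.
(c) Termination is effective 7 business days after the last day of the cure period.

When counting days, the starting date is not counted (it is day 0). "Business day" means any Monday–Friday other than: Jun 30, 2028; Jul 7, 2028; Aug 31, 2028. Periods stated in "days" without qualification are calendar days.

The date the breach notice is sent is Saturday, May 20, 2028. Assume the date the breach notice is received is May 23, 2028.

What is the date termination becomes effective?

Sep 6, 2028

The last day of the suspension period: 30 calendar days after May 20, 2028 is Jun 19, 2028.
The last day of the cure period: 68 calendar days after Jun 19, 2028 is Aug 26, 2028.
From Saturday, Aug 26, 2028, 7 business days (Aug 28, Aug 29, Aug 30, Sep 1, Sep 4, Sep 5, Sep 6, skipping weekends and the listed holiday on Aug 31) brings us to Wednesday, Sep 6, 2028, which is the date termination becomes effective.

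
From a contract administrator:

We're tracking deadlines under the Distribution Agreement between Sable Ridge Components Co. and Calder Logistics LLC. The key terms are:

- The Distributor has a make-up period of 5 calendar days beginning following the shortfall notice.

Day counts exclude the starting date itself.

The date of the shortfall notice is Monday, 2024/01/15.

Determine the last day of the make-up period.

The last day of the make-up period: 5 calendar days after 2024/01/15 is 2024/01/20.

2024/01/20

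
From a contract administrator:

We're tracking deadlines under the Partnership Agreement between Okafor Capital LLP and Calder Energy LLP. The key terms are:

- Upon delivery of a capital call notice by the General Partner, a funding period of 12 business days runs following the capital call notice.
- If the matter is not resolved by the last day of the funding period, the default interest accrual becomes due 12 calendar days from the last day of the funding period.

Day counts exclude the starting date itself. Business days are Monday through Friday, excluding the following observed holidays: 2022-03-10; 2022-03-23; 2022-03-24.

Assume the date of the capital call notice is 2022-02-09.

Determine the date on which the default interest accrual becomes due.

From Wednesday, 2022-02-09, 12 business days (Feb 10, Feb 11, Feb 14, Feb 15, …, Feb 23, Feb 24, Feb 25, skipping weekends) brings us to Friday, 2022-02-25, which is the last day of the funding period.
The date on which the default interest accrual becomes due: 12 calendar days after 2022-02-25 is 2022-03-09.

2022-03-09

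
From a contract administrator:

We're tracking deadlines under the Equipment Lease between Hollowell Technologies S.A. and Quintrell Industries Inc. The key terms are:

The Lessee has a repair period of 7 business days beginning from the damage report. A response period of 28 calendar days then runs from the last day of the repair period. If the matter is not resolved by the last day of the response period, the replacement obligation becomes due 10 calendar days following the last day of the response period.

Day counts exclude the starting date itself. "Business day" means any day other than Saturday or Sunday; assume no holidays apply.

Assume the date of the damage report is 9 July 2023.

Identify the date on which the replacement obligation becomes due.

25 August 2023

The last day of the repair period: counting 7 business days from Sunday, 9 July 2023 (Jul 10, Jul 11, Jul 12, Jul 13, Jul 14, Jul 17, Jul 18, skipping weekends) reaches Tuesday, 18 July 2023.
The last day of the response period: 18 July 2023 + 28 days = 15 August 2023.
The date on which the replacement obligation becomes due: 10 calendar days after 15 August 2023 is 25 August 2023.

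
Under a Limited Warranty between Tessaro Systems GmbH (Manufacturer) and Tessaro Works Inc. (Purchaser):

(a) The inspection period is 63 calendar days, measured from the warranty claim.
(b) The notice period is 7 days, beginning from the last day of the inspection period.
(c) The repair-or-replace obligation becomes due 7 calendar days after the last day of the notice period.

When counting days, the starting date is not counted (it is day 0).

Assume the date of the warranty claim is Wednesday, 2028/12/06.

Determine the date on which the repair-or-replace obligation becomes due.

2029/02/21

The last day of the inspection period: 2028/12/06 + 63 days = 2029/02/07.
The last day of the notice period: 2029/02/07 + 7 days = 2029/02/14.
The date on which the repair-or-replace obligation becomes due: 2029/02/14 + 7 days = 2029/02/21.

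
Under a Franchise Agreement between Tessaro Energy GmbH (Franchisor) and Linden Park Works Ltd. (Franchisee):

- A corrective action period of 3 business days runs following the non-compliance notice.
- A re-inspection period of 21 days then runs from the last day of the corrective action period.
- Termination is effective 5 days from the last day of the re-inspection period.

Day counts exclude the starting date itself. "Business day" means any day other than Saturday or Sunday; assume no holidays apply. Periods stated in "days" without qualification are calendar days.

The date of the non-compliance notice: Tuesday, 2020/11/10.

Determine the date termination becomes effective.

The last day of the corrective action period: counting 3 business days from Tuesday, 2020/11/10 (Nov 11, Nov 12, Nov 13, skipping weekends) reaches Friday, 2020/11/13.
Adding 21 calendar days to 2020/11/13 gives 2020/12/04, which is the last day of the re-inspection period.
The date termination becomes effective: 2020/12/04 + 5 days = 2020/12/09.

2020/12/09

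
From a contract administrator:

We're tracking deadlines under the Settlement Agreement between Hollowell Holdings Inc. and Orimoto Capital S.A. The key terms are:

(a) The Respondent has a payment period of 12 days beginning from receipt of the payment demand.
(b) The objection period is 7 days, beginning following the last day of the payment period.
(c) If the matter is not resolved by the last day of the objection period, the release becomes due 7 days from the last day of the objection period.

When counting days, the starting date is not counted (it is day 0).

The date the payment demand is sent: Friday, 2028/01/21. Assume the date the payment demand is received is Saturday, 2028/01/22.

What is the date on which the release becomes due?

2028/02/17

Adding 12 calendar days to 2028/01/22 gives 2028/02/03, which is the last day of the payment period.
The last day of the objection period: 2028/02/03 + 7 days = 2028/02/10.
Adding 7 calendar days to 2028/02/10 gives 2028/02/17, which is the date on which the release becomes due.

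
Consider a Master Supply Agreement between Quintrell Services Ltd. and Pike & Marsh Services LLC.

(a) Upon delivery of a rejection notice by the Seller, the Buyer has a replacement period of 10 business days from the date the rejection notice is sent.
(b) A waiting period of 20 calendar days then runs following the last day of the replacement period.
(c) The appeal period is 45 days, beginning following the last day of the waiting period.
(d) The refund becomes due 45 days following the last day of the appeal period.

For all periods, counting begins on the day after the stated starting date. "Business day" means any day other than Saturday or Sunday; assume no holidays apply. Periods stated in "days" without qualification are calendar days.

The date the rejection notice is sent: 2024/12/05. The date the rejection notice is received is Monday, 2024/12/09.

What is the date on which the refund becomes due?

2025/04/08

From Thursday, 2024/12/05, 10 business days (Dec 6, Dec 9, Dec 10, Dec 11, Dec 12, Dec 13, Dec 16, Dec 17, Dec 18, Dec 19, skipping weekends) brings us to Thursday, 2024/12/19, which is the last day of the replacement period.
The last day of the waiting period: 2024/12/19 + 20 days = 2025/01/08.
Adding 45 calendar days to 2025/01/08 gives 2025/02/22, which is the last day of the appeal period.
Adding 45 calendar days to 2025/02/22 gives 2025/04/08, which is the date on which the refund becomes due.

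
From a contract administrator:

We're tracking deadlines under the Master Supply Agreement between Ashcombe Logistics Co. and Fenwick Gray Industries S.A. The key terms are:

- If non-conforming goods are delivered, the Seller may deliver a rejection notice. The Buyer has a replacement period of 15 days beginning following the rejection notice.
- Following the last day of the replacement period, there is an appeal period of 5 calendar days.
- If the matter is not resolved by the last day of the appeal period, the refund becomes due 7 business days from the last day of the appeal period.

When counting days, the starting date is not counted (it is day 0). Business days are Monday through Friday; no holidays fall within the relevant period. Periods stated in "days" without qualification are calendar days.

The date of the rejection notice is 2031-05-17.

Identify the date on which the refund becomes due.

The last day of the replacement period: 15 calendar days after 2031-05-17 is 2031-06-01.
The last day of the appeal period: 2031-06-01 + 5 days = 2031-06-06.
The date on which the refund becomes due: 7 business days after Friday, 2031-06-06, skipping weekends — Jun 9, Jun 10, Jun 11, Jun 12, Jun 13, Jun 16, Jun 17 — lands on Tuesday, 2031-06-17.

2031-06-17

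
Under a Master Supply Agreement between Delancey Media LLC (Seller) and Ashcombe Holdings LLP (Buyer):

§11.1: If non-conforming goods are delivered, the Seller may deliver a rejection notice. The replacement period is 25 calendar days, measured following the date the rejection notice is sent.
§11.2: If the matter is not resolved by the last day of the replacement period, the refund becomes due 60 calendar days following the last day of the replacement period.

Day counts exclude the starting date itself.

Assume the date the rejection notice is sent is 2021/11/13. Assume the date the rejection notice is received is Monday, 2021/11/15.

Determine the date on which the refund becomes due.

2022/02/06

Adding 25 calendar days to 2021/11/13 gives 2021/12/08, which is the last day of the replacement period.
The date on which the refund becomes due: 2021/12/08 + 60 days = 2022/02/06.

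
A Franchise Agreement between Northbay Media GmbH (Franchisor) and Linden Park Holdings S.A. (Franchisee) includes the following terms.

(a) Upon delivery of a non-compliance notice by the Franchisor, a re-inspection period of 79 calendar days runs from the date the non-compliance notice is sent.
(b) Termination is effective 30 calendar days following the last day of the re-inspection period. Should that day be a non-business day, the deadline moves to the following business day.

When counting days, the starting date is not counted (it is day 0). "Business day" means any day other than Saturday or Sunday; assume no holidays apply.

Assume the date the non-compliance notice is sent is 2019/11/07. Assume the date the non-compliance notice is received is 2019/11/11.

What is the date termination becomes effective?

2020/02/24

Adding 79 calendar days to 2019/11/07 gives 2020/01/25, which is the last day of the re-inspection period.
The date termination becomes effective: 2020/01/25 + 30 days = 2020/02/24. 2020/02/24 is a Monday, so no roll-forward applies.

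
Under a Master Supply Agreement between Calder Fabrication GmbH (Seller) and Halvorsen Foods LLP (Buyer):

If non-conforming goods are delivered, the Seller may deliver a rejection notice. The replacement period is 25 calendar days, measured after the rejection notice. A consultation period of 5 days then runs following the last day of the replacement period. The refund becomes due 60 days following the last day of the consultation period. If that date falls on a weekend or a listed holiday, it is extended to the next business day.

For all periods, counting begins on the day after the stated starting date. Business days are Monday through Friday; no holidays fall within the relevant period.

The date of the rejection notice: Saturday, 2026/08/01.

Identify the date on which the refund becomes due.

Adding 25 calendar days to 2026/08/01 gives 2026/08/26, which is the last day of the replacement period.
The last day of the consultation period: 2026/08/26 + 5 days = 2026/08/31.
The date on which the refund becomes due: 2026/08/31 + 60 days = 2026/10/30. 2026/10/30 is a Friday, so no roll-forward applies.

2026/10/30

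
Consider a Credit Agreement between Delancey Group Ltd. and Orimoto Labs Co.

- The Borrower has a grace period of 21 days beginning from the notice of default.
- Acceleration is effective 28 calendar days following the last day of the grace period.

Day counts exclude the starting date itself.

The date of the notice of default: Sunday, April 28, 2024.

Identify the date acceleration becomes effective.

June 16, 2024

Adding 21 calendar days to April 28, 2024 gives May 19, 2024, which is the last day of the grace period.
Adding 28 calendar days to May 19, 2024 gives June 16, 2024, which is the date acceleration becomes effective.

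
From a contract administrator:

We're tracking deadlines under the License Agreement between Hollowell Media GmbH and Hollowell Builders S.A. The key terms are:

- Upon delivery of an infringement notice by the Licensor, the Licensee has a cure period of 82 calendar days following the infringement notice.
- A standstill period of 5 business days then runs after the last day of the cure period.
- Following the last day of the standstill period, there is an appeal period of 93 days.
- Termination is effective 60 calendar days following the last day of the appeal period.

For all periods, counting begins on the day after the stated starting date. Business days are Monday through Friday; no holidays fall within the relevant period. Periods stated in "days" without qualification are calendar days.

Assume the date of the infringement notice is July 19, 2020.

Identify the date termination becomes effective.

The last day of the cure period: July 19, 2020 + 82 days = October 9, 2020.
The last day of the standstill period: counting 5 business days from Friday, October 9, 2020 (Oct 12, Oct 13, Oct 14, Oct 15, Oct 16, skipping weekends) reaches Friday, October 16, 2020.
The last day of the appeal period: October 16, 2020 + 93 days = January 17, 2021.
The date termination becomes effective: 60 calendar days after January 17, 2021 is March 18, 2021.

March 18, 2021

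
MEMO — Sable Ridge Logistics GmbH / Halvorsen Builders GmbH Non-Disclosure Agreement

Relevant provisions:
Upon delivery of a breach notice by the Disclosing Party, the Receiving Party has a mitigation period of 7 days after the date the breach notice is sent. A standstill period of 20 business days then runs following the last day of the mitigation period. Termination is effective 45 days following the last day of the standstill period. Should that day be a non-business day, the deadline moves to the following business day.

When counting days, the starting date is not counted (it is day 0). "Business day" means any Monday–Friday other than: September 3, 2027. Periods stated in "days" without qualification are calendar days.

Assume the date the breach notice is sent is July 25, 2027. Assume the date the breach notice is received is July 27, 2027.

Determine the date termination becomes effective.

Adding 7 calendar days to July 25, 2027 gives August 1, 2027, which is the last day of the mitigation period.
The last day of the standstill period: 20 business days after Sunday, August 1, 2027, skipping weekends — Aug 2, Aug 3, Aug 4, Aug 5, …, Aug 25, Aug 26, Aug 27 — lands on Friday, August 27, 2027.
The date termination becomes effective: August 27, 2027 + 45 days = October 11, 2027. October 11, 2027 is a Monday and is not a listed holiday, so no roll-forward applies.

October 11, 2027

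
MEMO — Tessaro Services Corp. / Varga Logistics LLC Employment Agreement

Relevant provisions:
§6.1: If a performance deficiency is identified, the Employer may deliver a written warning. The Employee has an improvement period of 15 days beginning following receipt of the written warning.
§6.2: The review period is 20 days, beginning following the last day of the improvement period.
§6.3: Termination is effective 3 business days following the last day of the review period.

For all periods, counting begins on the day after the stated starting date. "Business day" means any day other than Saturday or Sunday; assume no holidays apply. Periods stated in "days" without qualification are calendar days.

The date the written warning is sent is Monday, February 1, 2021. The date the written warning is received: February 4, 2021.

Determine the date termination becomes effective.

March 16, 2021

The last day of the improvement period: February 4, 2021 + 15 days = February 19, 2021.
Adding 20 calendar days to February 19, 2021 gives March 11, 2021, which is the last day of the review period.
From Thursday, March 11, 2021, 3 business days (Mar 12, Mar 15, Mar 16, skipping weekends) brings us to Tuesday, March 16, 2021, which is the date termination becomes effective.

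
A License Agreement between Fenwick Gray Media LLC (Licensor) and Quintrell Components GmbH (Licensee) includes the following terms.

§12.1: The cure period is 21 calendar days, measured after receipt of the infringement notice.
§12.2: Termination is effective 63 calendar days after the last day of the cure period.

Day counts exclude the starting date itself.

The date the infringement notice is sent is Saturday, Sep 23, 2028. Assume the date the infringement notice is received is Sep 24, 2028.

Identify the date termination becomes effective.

Dec 17, 2028

The last day of the cure period: 21 calendar days after Sep 24, 2028 is Oct 15, 2028.
The date termination becomes effective: 63 calendar days after Oct 15, 2028 is Dec 17, 2028.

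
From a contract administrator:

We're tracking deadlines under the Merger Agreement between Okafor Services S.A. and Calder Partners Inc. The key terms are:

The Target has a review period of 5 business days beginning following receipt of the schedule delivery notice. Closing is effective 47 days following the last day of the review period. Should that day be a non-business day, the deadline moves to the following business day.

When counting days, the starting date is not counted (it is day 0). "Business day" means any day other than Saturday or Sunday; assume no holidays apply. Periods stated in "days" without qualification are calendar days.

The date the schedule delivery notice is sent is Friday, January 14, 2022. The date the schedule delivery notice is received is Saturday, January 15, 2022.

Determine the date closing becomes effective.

March 9, 2022

The last day of the review period: counting 5 business days from Saturday, January 15, 2022 (Jan 17, Jan 18, Jan 19, Jan 20, Jan 21, skipping weekends) reaches Friday, January 21, 2022.
The date closing becomes effective: 47 calendar days after January 21, 2022 is March 9, 2022. March 9, 2022 is a Wednesday, so no roll-forward applies.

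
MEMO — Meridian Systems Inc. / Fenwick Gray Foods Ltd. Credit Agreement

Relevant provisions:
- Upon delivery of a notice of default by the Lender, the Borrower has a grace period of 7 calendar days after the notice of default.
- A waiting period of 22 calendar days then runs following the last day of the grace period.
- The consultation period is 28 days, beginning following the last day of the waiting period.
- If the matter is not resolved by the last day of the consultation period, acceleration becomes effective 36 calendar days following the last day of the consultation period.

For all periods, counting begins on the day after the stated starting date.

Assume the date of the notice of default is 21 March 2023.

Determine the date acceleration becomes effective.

22 June 2023

The last day of the grace period: 7 calendar days after 21 March 2023 is 28 March 2023.
Adding 22 calendar days to 28 March 2023 gives 19 April 2023, which is the last day of the waiting period.
Adding 28 calendar days to 19 April 2023 gives 17 May 2023, which is the last day of the consultation period.
The date acceleration becomes effective: 36 calendar days after 17 May 2023 is 22 June 2023.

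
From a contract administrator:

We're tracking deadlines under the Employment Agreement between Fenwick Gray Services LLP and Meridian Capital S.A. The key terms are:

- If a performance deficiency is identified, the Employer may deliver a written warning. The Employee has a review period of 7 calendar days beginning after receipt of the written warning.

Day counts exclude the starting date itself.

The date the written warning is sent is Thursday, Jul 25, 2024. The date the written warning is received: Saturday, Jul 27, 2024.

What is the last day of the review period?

Aug 3, 2024

Adding 7 calendar days to Jul 27, 2024 gives Aug 3, 2024, which is the last day of the review period.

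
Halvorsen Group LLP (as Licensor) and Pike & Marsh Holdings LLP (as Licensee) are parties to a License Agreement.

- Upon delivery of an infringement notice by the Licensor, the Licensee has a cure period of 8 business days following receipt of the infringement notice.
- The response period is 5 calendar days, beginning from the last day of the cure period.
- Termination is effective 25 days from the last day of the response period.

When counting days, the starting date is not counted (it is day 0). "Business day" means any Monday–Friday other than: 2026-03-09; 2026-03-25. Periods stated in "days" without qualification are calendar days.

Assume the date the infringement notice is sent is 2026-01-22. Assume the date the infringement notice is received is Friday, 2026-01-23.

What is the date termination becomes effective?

2026-03-06

The last day of the cure period: counting 8 business days from Friday, 2026-01-23 (Jan 26, Jan 27, Jan 28, Jan 29, Jan 30, Feb 2, Feb 3, Feb 4, skipping weekends) reaches Wednesday, 2026-02-04.
The last day of the response period: 5 calendar days after 2026-02-04 is 2026-02-09.
Adding 25 calendar days to 2026-02-09 gives 2026-03-06, which is the date termination becomes effective.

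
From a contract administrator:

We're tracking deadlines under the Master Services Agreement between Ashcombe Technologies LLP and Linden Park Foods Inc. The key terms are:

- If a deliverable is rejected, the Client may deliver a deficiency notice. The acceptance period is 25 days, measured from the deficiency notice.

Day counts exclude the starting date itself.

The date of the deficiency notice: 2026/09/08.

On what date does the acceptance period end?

Adding 25 calendar days to 2026/09/08 gives 2026/10/03, which is the last day of the acceptance period.

2026/10/03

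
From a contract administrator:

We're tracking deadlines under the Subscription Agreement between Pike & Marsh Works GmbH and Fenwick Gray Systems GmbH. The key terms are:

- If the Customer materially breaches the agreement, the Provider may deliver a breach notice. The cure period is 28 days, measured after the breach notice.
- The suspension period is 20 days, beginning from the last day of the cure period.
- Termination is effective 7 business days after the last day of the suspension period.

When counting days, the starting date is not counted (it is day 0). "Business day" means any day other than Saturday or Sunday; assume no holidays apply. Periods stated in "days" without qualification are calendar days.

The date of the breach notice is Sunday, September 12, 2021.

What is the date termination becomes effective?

November 9, 2021

The last day of the cure period: 28 calendar days after September 12, 2021 is October 10, 2021.
The last day of the suspension period: October 10, 2021 + 20 days = October 30, 2021.
The date termination becomes effective: counting 7 business days from Saturday, October 30, 2021 (Nov 1, Nov 2, Nov 3, Nov 4, Nov 5, Nov 8, Nov 9, skipping weekends) reaches Tuesday, November 9, 2021.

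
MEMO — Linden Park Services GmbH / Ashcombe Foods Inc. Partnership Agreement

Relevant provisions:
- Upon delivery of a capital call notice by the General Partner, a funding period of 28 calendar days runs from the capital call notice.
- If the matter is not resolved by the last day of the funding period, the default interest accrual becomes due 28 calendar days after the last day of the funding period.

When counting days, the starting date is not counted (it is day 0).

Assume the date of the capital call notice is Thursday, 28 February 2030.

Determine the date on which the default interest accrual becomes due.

25 April 2030

The last day of the funding period: 28 calendar days after 28 February 2030 is 28 March 2030.
The date on which the default interest accrual becomes due: 28 March 2030 + 28 days = 25 April 2030.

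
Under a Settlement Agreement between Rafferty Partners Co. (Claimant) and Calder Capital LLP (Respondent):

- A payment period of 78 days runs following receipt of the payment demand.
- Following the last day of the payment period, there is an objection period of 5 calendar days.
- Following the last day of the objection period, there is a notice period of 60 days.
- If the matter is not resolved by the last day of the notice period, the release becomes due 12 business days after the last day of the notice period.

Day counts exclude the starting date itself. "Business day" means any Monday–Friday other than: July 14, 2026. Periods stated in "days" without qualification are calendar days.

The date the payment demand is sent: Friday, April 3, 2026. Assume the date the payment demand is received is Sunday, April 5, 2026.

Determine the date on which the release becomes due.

The last day of the payment period: 78 calendar days after April 5, 2026 is June 22, 2026.
The last day of the objection period: June 22, 2026 + 5 days = June 27, 2026.
The last day of the notice period: 60 calendar days after June 27, 2026 is August 26, 2026.
The date on which the release becomes due: counting 12 business days from Wednesday, August 26, 2026 (Aug 27, Aug 28, Aug 31, Sep 1, …, Sep 9, Sep 10, Sep 11, skipping weekends) reaches Friday, September 11, 2026.

September 11, 2026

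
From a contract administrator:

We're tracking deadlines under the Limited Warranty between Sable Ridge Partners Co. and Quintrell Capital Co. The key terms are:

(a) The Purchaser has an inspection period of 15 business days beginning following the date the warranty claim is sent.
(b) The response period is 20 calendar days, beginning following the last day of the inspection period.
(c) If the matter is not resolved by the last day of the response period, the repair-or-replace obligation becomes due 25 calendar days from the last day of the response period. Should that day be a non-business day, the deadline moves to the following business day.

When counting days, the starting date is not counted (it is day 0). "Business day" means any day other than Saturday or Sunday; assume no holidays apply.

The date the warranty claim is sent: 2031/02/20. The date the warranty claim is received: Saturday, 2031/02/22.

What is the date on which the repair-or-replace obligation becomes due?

The last day of the inspection period: 15 business days after Thursday, 2031/02/20, skipping weekends — Feb 21, Feb 24, Feb 25, Feb 26, …, Mar 11, Mar 12, Mar 13 — lands on Thursday, 2031/03/13.
The last day of the response period: 20 calendar days after 2031/03/13 is 2031/04/02.
Adding 25 calendar days to 2031/04/02 gives 2031/04/27, which is the date on which the repair-or-replace obligation becomes due. That falls on a Sunday, so it rolls to the next business day, Monday, 2031/04/28.

2031/04/28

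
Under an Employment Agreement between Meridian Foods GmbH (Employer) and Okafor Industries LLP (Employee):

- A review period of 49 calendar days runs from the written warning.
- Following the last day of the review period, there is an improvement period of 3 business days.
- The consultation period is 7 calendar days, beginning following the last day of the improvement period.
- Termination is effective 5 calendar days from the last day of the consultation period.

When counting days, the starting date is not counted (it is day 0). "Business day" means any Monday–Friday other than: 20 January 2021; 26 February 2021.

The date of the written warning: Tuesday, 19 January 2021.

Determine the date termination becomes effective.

The last day of the review period: 49 calendar days after 19 January 2021 is 9 March 2021.
The last day of the improvement period: counting 3 business days from Tuesday, 9 March 2021 (Mar 10, Mar 11, Mar 12, skipping weekends) reaches Friday, 12 March 2021.
The last day of the consultation period: 12 March 2021 + 7 days = 19 March 2021.
Adding 5 calendar days to 19 March 2021 gives 24 March 2021, which is the date termination becomes effective.

24 March 2021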